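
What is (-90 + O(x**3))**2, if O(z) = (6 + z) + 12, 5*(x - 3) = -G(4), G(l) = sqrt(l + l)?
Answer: 31452137/15625 + 2876796*sqrt(2)/3125 ≈ 3314.8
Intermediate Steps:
G(l) = sqrt(2)*sqrt(l) (G(l) = sqrt(2*l) = sqrt(2)*sqrt(l))
x = 3 - 2*sqrt(2)/5 (x = 3 + (-sqrt(2)*sqrt(4))/5 = 3 + (-sqrt(2)*2)/5 = 3 + (-2*sqrt(2))/5 = 3 - 2*sqrt(2)/5 ≈ 2.4343)
O(z) = 18 + z
(-90 + O(x**3))**2 = (-90 + (18 + (3 - 2*sqrt(2)/5)**3))**2 = (-72 + (3 - 2*sqrt(2)/5)**3)**2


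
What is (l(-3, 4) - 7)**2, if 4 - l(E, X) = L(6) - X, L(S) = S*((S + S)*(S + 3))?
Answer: 418609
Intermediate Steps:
L(S) = 2*S**2*(3 + S) (L(S) = S*((2*S)*(3 + S)) = S*(2*S*(3 + S)) = 2*S**2*(3 + S))
l(E, X) = -644 + X (l(E, X) = 4 - (2*6**2*(3 + 6) - X) = 4 - (2*36*9 - X) = 4 - (648 - X) = 4 + (-648 + X) = -644 + X)
(l(-3, 4) - 7)**2 = ((-644 + 4) - 7)**2 = (-640 - 7)**2 = (-647)**2 = 418609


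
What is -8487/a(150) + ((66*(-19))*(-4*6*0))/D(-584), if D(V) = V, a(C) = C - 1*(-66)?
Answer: -943/24 ≈ -39.292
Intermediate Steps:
a(C) = 66 + C (a(C) = C + 66 = 66 + C)
-8487/a(150) + ((66*(-19))*(-4*6*0))/D(-584) = -8487/(66 + 150) + ((66*(-19))*(-4*6*0))/(-584) = -8487/216 - (-30096)*0*(-1/584) = -8487*1/216 - 1254*0*(-1/584) = -943/24 + 0*(-1/584) = -943/24 + 0 = -943/24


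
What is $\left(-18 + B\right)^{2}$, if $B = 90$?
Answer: $5184$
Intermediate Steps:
$\left(-18 + B\right)^{2} = \left(-18 + 90\right)^{2} = 72^{2} = 5184$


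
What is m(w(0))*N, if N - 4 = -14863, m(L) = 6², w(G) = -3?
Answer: -534924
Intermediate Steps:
m(L) = 36
N = -14859 (N = 4 - 14863 = -14859)
m(w(0))*N = 36*(-14859) = -534924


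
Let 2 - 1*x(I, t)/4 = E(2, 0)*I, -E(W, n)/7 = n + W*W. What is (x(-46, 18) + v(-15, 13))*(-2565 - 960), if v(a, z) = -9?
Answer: 18164325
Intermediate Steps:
E(W, n) = -7*n - 7*W² (E(W, n) = -7*(n + W*W) = -7*(n + W²) = -7*n - 7*W²)
x(I, t) = 8 + 112*I (x(I, t) = 8 - 4*(-7*0 - 7*2²)*I = 8 - 4*(0 - 7*4)*I = 8 - 4*(0 - 28)*I = 8 - (-112)*I = 8 + 112*I)
(x(-46, 18) + v(-15, 13))*(-2565 - 960) = ((8 + 112*(-46)) - 9)*(-2565 - 960) = ((8 - 5152) - 9)*(-3525) = (-5144 - 9)*(-3525) = -5153*(-3525) = 18164325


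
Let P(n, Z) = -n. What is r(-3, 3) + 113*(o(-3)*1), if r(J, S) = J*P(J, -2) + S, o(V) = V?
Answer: -345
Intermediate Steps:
r(J, S) = S - J**2 (r(J, S) = J*(-J) + S = -J**2 + S = S - J**2)
r(-3, 3) + 113*(o(-3)*1) = (3 - 1*(-3)**2) + 113*(-3*1) = (3 - 1*9) + 113*(-3) = (3 - 9) - 339 = -6 - 339 = -345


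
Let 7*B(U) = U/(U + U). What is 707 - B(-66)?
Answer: 9897/14 ≈ 706.93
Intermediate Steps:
B(U) = 1/14 (B(U) = (U/(U + U))/7 = (U/((2*U)))/7 = ((1/(2*U))*U)/7 = (⅐)*(½) = 1/14)
707 - B(-66) = 707 - 1*1/14 = 707 - 1/14 = 9897/14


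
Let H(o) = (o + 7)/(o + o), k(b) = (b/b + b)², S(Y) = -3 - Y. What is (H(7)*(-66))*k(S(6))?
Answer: -4224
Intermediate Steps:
k(b) = (1 + b)²
H(o) = (7 + o)/(2*o) (H(o) = (7 + o)/((2*o)) = (7 + o)*(1/(2*o)) = (7 + o)/(2*o))
(H(7)*(-66))*k(S(6)) = (((½)*(7 + 7)/7)*(-66))*(1 + (-3 - 1*6))² = (((½)*(⅐)*14)*(-66))*(1 + (-3 - 6))² = (1*(-66))*(1 - 9)² = -66*(-8)² = -66*64 = -4224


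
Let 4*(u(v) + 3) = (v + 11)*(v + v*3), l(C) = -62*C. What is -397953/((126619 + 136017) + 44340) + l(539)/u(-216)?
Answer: -27878688949/13591976352 ≈ -2.0511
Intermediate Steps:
u(v) = -3 + v*(11 + v) (u(v) = -3 + ((v + 11)*(v + v*3))/4 = -3 + ((11 + v)*(v + 3*v))/4 = -3 + ((11 + v)*(4*v))/4 = -3 + (4*v*(11 + v))/4 = -3 + v*(11 + v))
-397953/((126619 + 136017) + 44340) + l(539)/u(-216) = -397953/((126619 + 136017) + 44340) + (-62*539)/(-3 + (-216)² + 11*(-216)) = -397953/(262636 + 44340) - 33418/(-3 + 46656 - 2376) = -397953/306976 - 33418/44277 = -27878688949/13591976352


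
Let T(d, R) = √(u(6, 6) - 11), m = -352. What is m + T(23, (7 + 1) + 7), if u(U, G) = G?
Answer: -352 + I*√5 ≈ -352.0 + 2.2361*I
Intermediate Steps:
T(d, R) = I*√5 (T(d, R) = √(6 - 11) = √(-5) = I*√5)
m + T(23, (7 + 1) + 7) = -352 + I*√5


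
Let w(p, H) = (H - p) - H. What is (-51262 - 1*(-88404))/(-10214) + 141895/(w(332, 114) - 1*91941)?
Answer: -2438259648/471238211 ≈ -5.1742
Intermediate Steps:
w(p, H) = -p
(-51262 - 1*(-88404))/(-10214) + 141895/(w(332, 114) - 1*91941) = (-51262 - 1*(-88404))/(-10214) + 141895/(-1*332 - 1*91941) = (-51262 + 88404)*(-1/10214) + 141895/(-332 - 91941) = 37142*(-1/10214) + 141895/(-92273) = -18571/5107 + 141895*(-1/92273) = -18571/5107 - 141895/92273 = -2438259648/471238211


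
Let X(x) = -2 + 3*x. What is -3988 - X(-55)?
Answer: -3821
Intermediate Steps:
-3988 - X(-55) = -3988 - (-2 + 3*(-55)) = -3988 - (-2 - 165) = -3988 - 1*(-167) = -3988 + 167 = -3821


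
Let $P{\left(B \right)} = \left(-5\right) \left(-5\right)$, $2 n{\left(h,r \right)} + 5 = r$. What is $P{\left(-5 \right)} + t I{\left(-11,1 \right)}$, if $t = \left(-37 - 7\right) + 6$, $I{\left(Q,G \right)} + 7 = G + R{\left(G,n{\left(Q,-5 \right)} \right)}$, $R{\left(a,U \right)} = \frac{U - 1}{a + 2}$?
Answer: $329$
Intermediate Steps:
$n{\left(h,r \right)} = - \frac{5}{2} + \frac{r}{2}$
$P{\left(B \right)} = 25$
$R{\left(a,U \right)} = \frac{-1 + U}{2 + a}$
$I{\left(Q,G \right)} = -7 + G - \frac{6}{2 + G}$ ($I{\left(Q,G \right)} = -7 + \left(G + \frac{-1 + \left(- \frac{5}{2} + \frac{1}{2} \left(-5\right)\right)}{2 + G}\right) = -7 + \left(G + \frac{-1 - 5}{2 + G}\right) = -7 + \left(G + \frac{1}{2 + G} \left(-6\right)\right) = -7 + \left(G - \frac{6}{2 + G}\right) = -7 + G - \frac{6}{2 + G}$)
$t = -38$ ($t = -44 + 6 = -38$)
$P{\left(-5 \right)} + t I{\left(-11,1 \right)} = 25 - 38 \frac{-6 + \left(-7 + 1\right) \left(2 + 1\right)}{2 + 1} = 25 - 38 \frac{-6 - 18}{3} = 25 - 38 \cdot \frac{1}{3} \left(-24\right) = 25 - -304 = 25 + 304 = 329$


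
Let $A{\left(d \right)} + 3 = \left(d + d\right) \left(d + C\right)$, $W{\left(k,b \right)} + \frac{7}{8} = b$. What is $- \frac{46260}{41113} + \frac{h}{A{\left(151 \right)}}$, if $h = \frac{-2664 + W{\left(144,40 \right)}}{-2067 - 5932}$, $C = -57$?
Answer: $- \frac{84026398347313}{74678184379960} \approx -1.1252$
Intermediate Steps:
$W{\left(k,b \right)} = - \frac{7}{8} + b$
$A{\left(d \right)} = -3 + 2 d \left(-57 + d\right)$ ($A{\left(d \right)} = -3 + \left(d + d\right) \left(d - 57\right) = -3 + 2 d \left(-57 + d\right)$)
$h = \frac{20999}{63992}$ ($h = \frac{-2664 + \left(- \frac{7}{8} + 40\right)}{-2067 - 5932} = \frac{-2664 + \frac{313}{8}}{-7999} = \left(- \frac{20999}{8}\right) \left(- \frac{1}{7999}\right) = \frac{20999}{63992} \approx 0.32815$)
$- \frac{46260}{41113} + \frac{h}{A{\left(151 \right)}} = - \frac{46260}{41113} + \frac{20999}{63992 \left(-3 - 17214 + 2 \cdot 151^{2}\right)} = \left(-46260\right) \frac{1}{41113} + \frac{20999}{63992 \left(-3 - 17214 + 2 \cdot 22801\right)} = - \frac{46260}{41113} + \frac{20999}{63992 \left(-3 - 17214 + 45602\right)} = - \frac{46260}{41113} + \frac{20999}{63992 \cdot 28385} = - \frac{46260}{41113} + \frac{20999}{63992} \cdot \frac{1}{28385} = - \frac{46260}{41113} + \frac{20999}{1816412920} = - \frac{84026398347313}{74678184379960}$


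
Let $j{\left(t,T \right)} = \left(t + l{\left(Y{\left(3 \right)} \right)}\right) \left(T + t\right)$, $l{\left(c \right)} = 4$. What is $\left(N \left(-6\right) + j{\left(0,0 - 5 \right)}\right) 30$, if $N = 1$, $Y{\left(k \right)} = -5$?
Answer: $-780$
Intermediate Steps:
$j{\left(t,T \right)} = \left(4 + t\right) \left(T + t\right)$ ($j{\left(t,T \right)} = \left(t + 4\right) \left(T + t\right) = \left(4 + t\right) \left(T + t\right)$)
$\left(N \left(-6\right) + j{\left(0,0 - 5 \right)}\right) 30 = \left(1 \left(-6\right) + \left(0^{2} + 4 \left(0 - 5\right) + 4 \cdot 0 + \left(0 - 5\right) 0\right)\right) 30 = \left(-6 + \left(0 + 4 \left(-5\right) + 0 - 0\right)\right) 30 = \left(-6 + \left(0 - 20 + 0 + 0\right)\right) 30 = \left(-6 - 20\right) 30 = \left(-26\right) 30 = -780$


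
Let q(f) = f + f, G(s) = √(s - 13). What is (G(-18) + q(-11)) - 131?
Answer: -153 + I*√31 ≈ -153.0 + 5.5678*I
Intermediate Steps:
G(s) = √(-13 + s)
q(f) = 2*f
(G(-18) + q(-11)) - 131 = (√(-13 - 18) + 2*(-11)) - 131 = (√(-31) - 22) - 131 = (I*√31 - 22) - 131 = (-22 + I*√31) - 131 = -153 + I*√31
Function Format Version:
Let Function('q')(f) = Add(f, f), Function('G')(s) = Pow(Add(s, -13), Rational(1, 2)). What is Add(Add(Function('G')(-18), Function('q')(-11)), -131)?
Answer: Add(-153, Mul(I, Pow(31, Rational(1, 2)))) ≈ Add(-153.00, Mul(5.5678, I))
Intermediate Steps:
Function('G')(s) = Pow(Add(-13, s), Rational(1, 2))
Function('q')(f) = Mul(2, f)
Add(Add(Function('G')(-18), Function('q')(-11)), -131) = Add(Add(Pow(Add(-13, -18), Rational(1, 2)), Mul(2, -11)), -131) = Add(Add(Pow(-31, Rational(1, 2)), -22), -131) = Add(Add(Mul(I, Pow(31, Rational(1, 2))), -22), -131) = Add(Add(-22, Mul(I, Pow(31, Rational(1, 2)))), -131) = Add(-153, Mul(I, Pow(31, Rational(1, 2))))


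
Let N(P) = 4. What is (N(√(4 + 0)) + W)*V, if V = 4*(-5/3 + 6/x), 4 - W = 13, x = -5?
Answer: 172/3 ≈ 57.333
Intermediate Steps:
W = -9 (W = 4 - 1*13 = 4 - 13 = -9)
V = -172/15 (V = 4*(-5/3 + 6/(-5)) = 4*(-5*⅓ + 6*(-⅕)) = 4*(-5/3 - 6/5) = 4*(-43/15) = -172/15 ≈ -11.467)
(N(√(4 + 0)) + W)*V = (4 - 9)*(-172/15) = -5*(-172/15) = 172/3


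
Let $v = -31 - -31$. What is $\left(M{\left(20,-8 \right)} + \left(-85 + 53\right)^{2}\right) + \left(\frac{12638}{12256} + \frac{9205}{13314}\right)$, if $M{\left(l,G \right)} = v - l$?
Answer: $\frac{5861077441}{5827728} \approx 1005.7$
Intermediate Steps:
$v = 0$ ($v = -31 + 31 = 0$)
$M{\left(l,G \right)} = - l$ ($M{\left(l,G \right)} = 0 - l = - l$)
$\left(M{\left(20,-8 \right)} + \left(-85 + 53\right)^{2}\right) + \left(\frac{12638}{12256} + \frac{9205}{13314}\right) = \left(\left(-1\right) 20 + \left(-85 + 53\right)^{2}\right) + \left(\frac{12638}{12256} + \frac{9205}{13314}\right) = \left(-20 + \left(-32\right)^{2}\right) + \left(12638 \cdot \frac{1}{12256} + 9205 \cdot \frac{1}{13314}\right) = \left(-20 + 1024\right) + \left(\frac{6319}{6128} + \frac{1315}{1902}\right) = 1004 + \frac{10038529}{5827728} = \frac{5861077441}{5827728}$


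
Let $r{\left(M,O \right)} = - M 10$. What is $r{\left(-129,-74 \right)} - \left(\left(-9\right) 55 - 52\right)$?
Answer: $1837$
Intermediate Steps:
$r{\left(M,O \right)} = - 10 M$
$r{\left(-129,-74 \right)} - \left(\left(-9\right) 55 - 52\right) = \left(-10\right) \left(-129\right) - \left(\left(-9\right) 55 - 52\right) = 1290 - \left(-495 - 52\right) = 1290 - -547 = 1290 + 547 = 1837$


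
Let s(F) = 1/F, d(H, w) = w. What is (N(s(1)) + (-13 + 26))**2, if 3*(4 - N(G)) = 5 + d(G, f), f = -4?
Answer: 2500/9 ≈ 277.78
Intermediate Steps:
s(F) = 1/F
N(G) = 11/3 (N(G) = 4 - (5 - 4)/3 = 4 - 1/3*1 = 4 - 1/3 = 11/3)
(N(s(1)) + (-13 + 26))**2 = (11/3 + (-13 + 26))**2 = (11/3 + 13)**2 = (50/3)**2 = 2500/9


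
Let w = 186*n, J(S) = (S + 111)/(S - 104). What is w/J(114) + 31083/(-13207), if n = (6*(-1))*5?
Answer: -3306419/13207 ≈ -250.35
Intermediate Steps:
J(S) = (111 + S)/(-104 + S)
n = -30 (n = -6*5 = -30)
w = -5580 (w = 186*(-30) = -5580)
w/J(114) + 31083/(-13207) = -5580*(-104 + 114)/(111 + 114) + 31083/(-13207) = -5580/(225/10) + 31083*(-1/13207) = -5580/((⅒)*225) - 31083/13207 = -5580/45/2 - 31083/13207 = -5580*2/45 - 31083/13207 = -248 - 31083/13207 = -3306419/13207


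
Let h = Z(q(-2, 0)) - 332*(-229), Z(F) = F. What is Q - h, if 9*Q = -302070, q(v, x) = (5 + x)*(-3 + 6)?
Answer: -328819/3 ≈ -1.0961e+5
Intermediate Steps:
q(v, x) = 15 + 3*x (q(v, x) = (5 + x)*3 = 15 + 3*x)
Q = -100690/3 (Q = (⅑)*(-302070) = -100690/3 ≈ -33563.)
h = 76043 (h = (15 + 3*0) - 332*(-229) = (15 + 0) + 76028 = 15 + 76028 = 76043)
Q - h = -100690/3 - 1*76043 = -100690/3 - 76043 = -328819/3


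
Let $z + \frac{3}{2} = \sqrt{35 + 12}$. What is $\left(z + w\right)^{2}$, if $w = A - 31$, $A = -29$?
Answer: $\frac{15317}{4} - 123 \sqrt{47} \approx 2986.0$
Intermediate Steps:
$w = -60$ ($w = -29 - 31 = -60$)
$z = - \frac{3}{2} + \sqrt{47}$ ($z = - \frac{3}{2} + \sqrt{35 + 12} = - \frac{3}{2} + \sqrt{47} \approx 5.3557$)
$\left(z + w\right)^{2} = \left(\left(- \frac{3}{2} + \sqrt{47}\right) - 60\right)^{2} = \left(- \frac{123}{2} + \sqrt{47}\right)^{2}$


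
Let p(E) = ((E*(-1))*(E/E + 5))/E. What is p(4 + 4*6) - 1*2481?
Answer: -2487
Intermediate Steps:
p(E) = -6 (p(E) = ((-E)*(1 + 5))/E = (-E*6)/E = (-6*E)/E = -6)
p(4 + 4*6) - 1*2481 = -6 - 1*2481 = -6 - 2481 = -2487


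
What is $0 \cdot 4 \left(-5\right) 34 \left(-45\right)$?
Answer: $0$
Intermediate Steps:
$0 \cdot 4 \left(-5\right) 34 \left(-45\right) = 0 \left(-5\right) 34 \left(-45\right) = 0 \cdot 34 \left(-45\right) = 0 \left(-45\right) = 0$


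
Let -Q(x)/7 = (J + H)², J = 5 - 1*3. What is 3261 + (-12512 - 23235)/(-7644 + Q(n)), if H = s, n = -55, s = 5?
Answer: 26081354/7987 ≈ 3265.5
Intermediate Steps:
H = 5
J = 2 (J = 5 - 3 = 2)
Q(x) = -343 (Q(x) = -7*(2 + 5)² = -7*7² = -7*49 = -343)
3261 + (-12512 - 23235)/(-7644 + Q(n)) = 3261 + (-12512 - 23235)/(-7644 - 343) = 3261 - 35747/(-7987) = 3261 - 35747*(-1/7987) = 3261 + 35747/7987 = 26081354/7987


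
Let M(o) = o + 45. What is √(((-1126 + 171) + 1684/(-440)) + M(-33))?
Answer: I*√11456610/110 ≈ 30.771*I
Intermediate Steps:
M(o) = 45 + o
√(((-1126 + 171) + 1684/(-440)) + M(-33)) = √(((-1126 + 171) + 1684/(-440)) + (45 - 33)) = √((-955 + 1684*(-1/440)) + 12) = √((-955 - 421/110) + 12) = √(-105471/110 + 12) = √(-104151/110) = I*√11456610/110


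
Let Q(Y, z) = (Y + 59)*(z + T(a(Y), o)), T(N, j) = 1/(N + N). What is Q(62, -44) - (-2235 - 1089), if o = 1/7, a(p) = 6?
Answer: -23879/12 ≈ -1989.9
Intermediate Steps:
o = 1/7 ≈ 0.14286
T(N, j) = 1/(2*N)
Q(Y, z) = (59 + Y)*(1/12 + z) (Q(Y, z) = (Y + 59)*(z + (1/2)/6) = (59 + Y)*(z + (1/2)*(1/6)) = (59 + Y)*(z + 1/12) = (59 + Y)*(1/12 + z))
Q(62, -44) - (-2235 - 1089) = (59/12 + 59*(-44) + (1/12)*62 + 62*(-44)) - (-2235 - 1089) = (59/12 - 2596 + 31/6 - 2728) - 1*(-3324) = -63767/12 + 3324 = -23879/12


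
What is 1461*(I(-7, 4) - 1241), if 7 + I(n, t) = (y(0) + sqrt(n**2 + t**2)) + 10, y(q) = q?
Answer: -1808718 + 1461*sqrt(65) ≈ -1.7969e+6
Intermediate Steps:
I(n, t) = 3 + sqrt(n**2 + t**2) (I(n, t) = -7 + ((0 + sqrt(n**2 + t**2)) + 10) = -7 + (sqrt(n**2 + t**2) + 10) = -7 + (10 + sqrt(n**2 + t**2)) = 3 + sqrt(n**2 + t**2))
1461*(I(-7, 4) - 1241) = 1461*((3 + sqrt((-7)**2 + 4**2)) - 1241) = 1461*((3 + sqrt(49 + 16)) - 1241) = 1461*((3 + sqrt(65)) - 1241) = 1461*(-1238 + sqrt(65)) = -1808718 + 1461*sqrt(65)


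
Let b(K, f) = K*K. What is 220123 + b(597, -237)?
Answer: 576532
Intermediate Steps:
b(K, f) = K**2
220123 + b(597, -237) = 220123 + 597**2 = 220123 + 356409 = 576532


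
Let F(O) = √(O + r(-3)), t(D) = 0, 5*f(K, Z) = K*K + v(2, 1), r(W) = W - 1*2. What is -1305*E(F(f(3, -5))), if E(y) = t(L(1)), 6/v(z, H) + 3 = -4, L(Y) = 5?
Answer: 0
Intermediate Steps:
r(W) = -2 + W (r(W) = W - 2 = -2 + W)
v(z, H) = -6/7 (v(z, H) = 6/(-3 - 4) = 6/(-7) = 6*(-⅐) = -6/7)
f(K, Z) = -6/35 + K²/5 (f(K, Z) = (K*K - 6/7)/5 = (K² - 6/7)/5 = (-6/7 + K²)/5 = -6/35 + K²/5)
F(O) = √(-5 + O) (F(O) = √(O + (-2 - 3)) = √(O - 5) = √(-5 + O))
E(y) = 0
-1305*E(F(f(3, -5))) = -1305*0 = 0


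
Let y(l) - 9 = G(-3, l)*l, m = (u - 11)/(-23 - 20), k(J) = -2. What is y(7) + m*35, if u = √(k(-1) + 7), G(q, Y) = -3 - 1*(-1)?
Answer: 170/43 - 35*√5/43 ≈ 2.1334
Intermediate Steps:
G(q, Y) = -2 (G(q, Y) = -3 + 1 = -2)
u = √5 (u = √(-2 + 7) = √5 ≈ 2.2361)
m = 11/43 - √5/43 (m = (√5 - 11)/(-23 - 20) = (-11 + √5)/(-43) = (-11 + √5)*(-1/43) = 11/43 - √5/43 ≈ 0.20381)
y(l) = 9 - 2*l
y(7) + m*35 = (9 - 2*7) + (11/43 - √5/43)*35 = (9 - 14) + (385/43 - 35*√5/43) = -5 + (385/43 - 35*√5/43) = 170/43 - 35*√5/43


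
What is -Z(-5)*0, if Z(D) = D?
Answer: 0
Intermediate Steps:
-Z(-5)*0 = -1*(-5)*0 = 5*0 = 0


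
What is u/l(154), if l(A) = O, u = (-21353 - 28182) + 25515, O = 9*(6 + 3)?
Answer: -24020/81 ≈ -296.54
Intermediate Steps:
O = 81 (O = 9*9 = 81)
u = -24020 (u = -49535 + 25515 = -24020)
l(A) = 81
u/l(154) = -24020/81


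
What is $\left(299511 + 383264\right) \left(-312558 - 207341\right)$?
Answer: $-354974039725$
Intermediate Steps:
$\left(299511 + 383264\right) \left(-312558 - 207341\right) = 682775 \left(-519899\right) = -354974039725$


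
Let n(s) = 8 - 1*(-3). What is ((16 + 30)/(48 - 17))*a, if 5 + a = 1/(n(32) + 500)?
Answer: -117484/15841 ≈ -7.4165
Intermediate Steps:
n(s) = 11 (n(s) = 8 + 3 = 11)
a = -2554/511 (a = -5 + 1/(11 + 500) = -5 + 1/511 = -2554/511 ≈ -4.9980)
((16 + 30)/(48 - 17))*a = ((16 + 30)/(48 - 17))*(-2554/511) = (46/31)*(-2554/511) = -117484/15841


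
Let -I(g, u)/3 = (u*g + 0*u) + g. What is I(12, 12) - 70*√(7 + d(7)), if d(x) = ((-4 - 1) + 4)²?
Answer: -468 - 140*√2 ≈ -665.99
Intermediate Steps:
d(x) = 1 (d(x) = (-5 + 4)² = (-1)² = 1)
I(g, u) = -3*g - 3*g*u (I(g, u) = -3*((u*g + 0*u) + g) = -3*((g*u + 0) + g) = -3*(g*u + g) = -3*(g + g*u) = -3*g - 3*g*u)
I(12, 12) - 70*√(7 + d(7)) = -3*12*(1 + 12) - 70*√(7 + 1) = -3*12*13 - 140*√2 = -468 - 140*√2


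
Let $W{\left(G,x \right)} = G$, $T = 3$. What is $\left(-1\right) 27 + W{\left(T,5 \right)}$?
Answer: $-24$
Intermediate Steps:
$\left(-1\right) 27 + W{\left(T,5 \right)} = \left(-1\right) 27 + 3 = -27 + 3 = -24$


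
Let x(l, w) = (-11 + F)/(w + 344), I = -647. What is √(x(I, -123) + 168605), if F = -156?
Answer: √8234799898/221 ≈ 410.61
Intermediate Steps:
x(l, w) = -167/(344 + w) (x(l, w) = (-11 - 156)/(w + 344) = -167/(344 + w))
√(x(I, -123) + 168605) = √(-167/(344 - 123) + 168605) = √(-167/221 + 168605) = √(37261538/221) = √8234799898/221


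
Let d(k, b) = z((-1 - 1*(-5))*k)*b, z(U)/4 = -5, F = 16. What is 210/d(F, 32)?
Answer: -21/64 ≈ -0.32813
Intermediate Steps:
z(U) = -20 (z(U) = 4*(-5) = -20)
d(k, b) = -20*b
210/d(F, 32) = 210/((-20*32)) = 210/(-640) = 210*(-1/640) = -21/64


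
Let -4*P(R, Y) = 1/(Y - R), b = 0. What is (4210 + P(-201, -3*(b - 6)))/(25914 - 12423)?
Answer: 3687959/11818116 ≈ 0.31206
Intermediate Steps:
P(R, Y) = -1/(4*(Y - R))
(4210 + P(-201, -3*(b - 6)))/(25914 - 12423) = (4210 + 1/(4*(-201 - (-3)*(0 - 6))))/(25914 - 12423) = (4210 + 1/(4*(-201 - (-3)*(-6))))/13491 = (4210 + 1/(4*(-201 - 1*18)))*(1/13491) = (4210 + 1/(4*(-201 - 18)))*(1/13491) = (4210 + (¼)/(-219))*(1/13491) = (4210 + (¼)*(-1/219))*(1/13491) = (4210 - 1/876)*(1/13491) = (3687959/876)*(1/13491) = 3687959/11818116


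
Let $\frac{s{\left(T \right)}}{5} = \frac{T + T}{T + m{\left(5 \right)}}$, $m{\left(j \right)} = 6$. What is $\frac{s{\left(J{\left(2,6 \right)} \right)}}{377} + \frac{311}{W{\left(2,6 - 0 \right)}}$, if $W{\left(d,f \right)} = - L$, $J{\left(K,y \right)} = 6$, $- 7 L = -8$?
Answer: $- \frac{820689}{3016} \approx -272.11$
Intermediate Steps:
$L = \frac{8}{7}$ ($L = \left(- \frac{1}{7}\right) \left(-8\right) = \frac{8}{7} \approx 1.1429$)
$W{\left(d,f \right)} = - \frac{8}{7}$ ($W{\left(d,f \right)} = \left(-1\right) \frac{8}{7} = - \frac{8}{7}$)
$s{\left(T \right)} = \frac{10 T}{6 + T}$ ($s{\left(T \right)} = 5 \frac{T + T}{T + 6} = 5 \frac{2 T}{6 + T} = \frac{10 T}{6 + T}$)
$\frac{s{\left(J{\left(2,6 \right)} \right)}}{377} + \frac{311}{W{\left(2,6 - 0 \right)}} = \frac{10 \cdot 6 \frac{1}{6 + 6}}{377} + \frac{311}{- \frac{8}{7}} = 10 \cdot 6 \cdot \frac{1}{12} \cdot \frac{1}{377} + 311 \left(- \frac{7}{8}\right) = 10 \cdot 6 \cdot \frac{1}{12} \cdot \frac{1}{377} - \frac{2177}{8} = 5 \cdot \frac{1}{377} - \frac{2177}{8} = \frac{5}{377} - \frac{2177}{8} = - \frac{820689}{3016}$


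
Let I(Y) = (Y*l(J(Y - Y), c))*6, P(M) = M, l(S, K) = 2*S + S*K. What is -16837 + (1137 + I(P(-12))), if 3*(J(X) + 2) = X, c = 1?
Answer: -15268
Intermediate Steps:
J(X) = -2 + X/3
l(S, K) = 2*S + K*S
I(Y) = -36*Y (I(Y) = (Y*((-2 + (Y - Y)/3)*(2 + 1)))*6 = (Y*((-2 + (1/3)*0)*3))*6 = (Y*((-2 + 0)*3))*6 = (Y*(-2*3))*6 = (Y*(-6))*6 = -6*Y*6 = -36*Y)
-16837 + (1137 + I(P(-12))) = -16837 + (1137 - 36*(-12)) = -16837 + (1137 + 432) = -16837 + 1569 = -15268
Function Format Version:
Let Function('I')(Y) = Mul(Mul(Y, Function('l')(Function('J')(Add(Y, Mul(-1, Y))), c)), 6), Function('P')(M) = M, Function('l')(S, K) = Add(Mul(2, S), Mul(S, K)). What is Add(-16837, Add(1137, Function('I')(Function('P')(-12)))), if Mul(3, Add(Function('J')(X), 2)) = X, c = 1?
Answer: -15268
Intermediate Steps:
Function('J')(X) = Add(-2, Mul(Rational(1, 3), X))
Function('l')(S, K) = Add(Mul(2, S), Mul(K, S))
Function('I')(Y) = Mul(-36, Y) (Function('I')(Y) = Mul(Mul(Y, Mul(Add(-2, Mul(Rational(1, 3), Add(Y, Mul(-1, Y)))), Add(2, 1))), 6) = Mul(Mul(Y, Mul(Add(-2, Mul(Rational(1, 3), 0)), 3)), 6) = Mul(Mul(Y, Mul(Add(-2, 0), 3)), 6) = Mul(Mul(Y, Mul(-2, 3)), 6) = Mul(Mul(Y, -6), 6) = Mul(Mul(-6, Y), 6) = Mul(-36, Y))
Add(-16837, Add(1137, Function('I')(Function('P')(-12)))) = Add(-16837, Add(1137, Mul(-36, -12))) = Add(-16837, Add(1137, 432)) = Add(-16837, 1569) = -15268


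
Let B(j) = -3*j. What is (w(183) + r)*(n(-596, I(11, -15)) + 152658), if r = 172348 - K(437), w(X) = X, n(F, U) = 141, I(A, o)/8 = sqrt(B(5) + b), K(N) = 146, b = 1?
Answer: 26340255615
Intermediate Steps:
I(A, o) = 8*I*sqrt(14) (I(A, o) = 8*sqrt(-3*5 + 1) = 8*sqrt(-15 + 1) = 8*sqrt(-14) = 8*(I*sqrt(14)) = 8*I*sqrt(14))
r = 172202 (r = 172348 - 1*146 = 172348 - 146 = 172202)
(w(183) + r)*(n(-596, I(11, -15)) + 152658) = (183 + 172202)*(141 + 152658) = 172385*152799 = 26340255615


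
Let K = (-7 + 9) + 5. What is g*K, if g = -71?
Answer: -497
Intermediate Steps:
K = 7 (K = 2 + 5 = 7)
g*K = -71*7 = -497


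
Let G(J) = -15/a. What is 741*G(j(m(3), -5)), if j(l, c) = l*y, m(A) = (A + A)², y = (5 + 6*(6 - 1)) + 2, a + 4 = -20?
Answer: 3705/8 ≈ 463.13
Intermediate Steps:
a = -24 (a = -4 - 20 = -24)
y = 37 (y = (5 + 6*5) + 2 = (5 + 30) + 2 = 35 + 2 = 37)
m(A) = 4*A² (m(A) = (2*A)² = 4*A²)
j(l, c) = 37*l (j(l, c) = l*37 = 37*l)
G(J) = 5/8 (G(J) = -15/(-24) = -15*(-1/24) = 5/8)
741*G(j(m(3), -5)) = 741*(5/8) = 3705/8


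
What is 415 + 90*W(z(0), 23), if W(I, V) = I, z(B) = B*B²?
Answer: 415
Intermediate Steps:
z(B) = B³
415 + 90*W(z(0), 23) = 415 + 90*0³ = 415 + 90*0 = 415 + 0 = 415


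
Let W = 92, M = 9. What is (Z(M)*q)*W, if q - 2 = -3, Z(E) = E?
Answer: -828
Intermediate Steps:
q = -1 (q = 2 - 3 = -1)
(Z(M)*q)*W = (9*(-1))*92 = -9*92 = -828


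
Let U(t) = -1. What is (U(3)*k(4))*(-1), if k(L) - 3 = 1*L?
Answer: 7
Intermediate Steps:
k(L) = 3 + L (k(L) = 3 + 1*L = 3 + L)
(U(3)*k(4))*(-1) = -(3 + 4)*(-1) = -1*7*(-1) = -7*(-1) = 7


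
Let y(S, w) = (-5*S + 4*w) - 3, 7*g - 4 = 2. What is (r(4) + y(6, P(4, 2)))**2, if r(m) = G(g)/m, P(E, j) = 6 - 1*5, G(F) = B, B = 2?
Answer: 3249/4 ≈ 812.25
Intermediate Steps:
g = 6/7 (g = 4/7 + (1/7)*2 = 4/7 + 2/7 = 6/7 ≈ 0.85714)
G(F) = 2
P(E, j) = 1 (P(E, j) = 6 - 5 = 1)
y(S, w) = -3 - 5*S + 4*w
r(m) = 2/m
(r(4) + y(6, P(4, 2)))**2 = (2/4 + (-3 - 5*6 + 4*1))**2 = (2*(1/4) + (-3 - 30 + 4))**2 = (1/2 - 29)**2 = (-57/2)**2 = 3249/4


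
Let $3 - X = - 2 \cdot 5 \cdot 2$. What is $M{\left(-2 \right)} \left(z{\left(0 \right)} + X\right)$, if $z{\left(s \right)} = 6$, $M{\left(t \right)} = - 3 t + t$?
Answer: $116$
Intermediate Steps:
$M{\left(t \right)} = - 2 t$
$X = 23$ ($X = 3 - - 2 \cdot 5 \cdot 2 = 3 - \left(-2\right) 10 = 3 - -20 = 3 + 20 = 23$)
$M{\left(-2 \right)} \left(z{\left(0 \right)} + X\right) = \left(-2\right) \left(-2\right) \left(6 + 23\right) = 4 \cdot 29 = 116$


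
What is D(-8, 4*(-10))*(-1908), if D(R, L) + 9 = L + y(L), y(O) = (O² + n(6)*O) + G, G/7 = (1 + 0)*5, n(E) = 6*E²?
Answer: 13459032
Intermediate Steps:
G = 35 (G = 7*((1 + 0)*5) = 7*(1*5) = 7*5 = 35)
y(O) = 35 + O² + 216*O (y(O) = (O² + (6*6²)*O) + 35 = (O² + (6*36)*O) + 35 = (O² + 216*O) + 35 = 35 + O² + 216*O)
D(R, L) = 26 + L² + 217*L (D(R, L) = -9 + (L + (35 + L² + 216*L)) = -9 + (35 + L² + 217*L) = 26 + L² + 217*L)
D(-8, 4*(-10))*(-1908) = (26 + (4*(-10))² + 217*(4*(-10)))*(-1908) = (26 + (-40)² + 217*(-40))*(-1908) = (26 + 1600 - 8680)*(-1908) = -7054*(-1908) = 13459032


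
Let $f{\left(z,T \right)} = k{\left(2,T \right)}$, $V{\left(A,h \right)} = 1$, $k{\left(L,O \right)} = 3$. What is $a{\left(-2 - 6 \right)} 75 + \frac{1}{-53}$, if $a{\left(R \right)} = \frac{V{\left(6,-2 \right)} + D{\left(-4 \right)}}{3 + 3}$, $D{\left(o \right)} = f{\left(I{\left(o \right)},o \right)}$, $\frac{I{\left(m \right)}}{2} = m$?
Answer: $\frac{2649}{53} \approx 49.981$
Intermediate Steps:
$I{\left(m \right)} = 2 m$
$f{\left(z,T \right)} = 3$
$D{\left(o \right)} = 3$
$a{\left(R \right)} = \frac{2}{3}$ ($a{\left(R \right)} = \frac{1 + 3}{3 + 3} = \frac{4}{6} = 4 \cdot \frac{1}{6} = \frac{2}{3}$)
$a{\left(-2 - 6 \right)} 75 + \frac{1}{-53} = \frac{2}{3} \cdot 75 + \frac{1}{-53} = 50 - \frac{1}{53} = \frac{2649}{53}$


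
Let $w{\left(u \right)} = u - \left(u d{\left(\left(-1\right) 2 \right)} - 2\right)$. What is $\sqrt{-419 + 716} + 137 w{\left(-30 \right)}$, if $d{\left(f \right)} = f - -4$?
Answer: $4384 + 3 \sqrt{33} \approx 4401.2$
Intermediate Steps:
$d{\left(f \right)} = 4 + f$ ($d{\left(f \right)} = f + 4 = 4 + f$)
$w{\left(u \right)} = 2 - u$ ($w{\left(u \right)} = u - \left(u \left(4 - 2\right) - 2\right) = u - \left(u 2 - 2\right) = u - \left(2 u - 2\right) = u - \left(-2 + 2 u\right) = 2 - u$)
$\sqrt{-419 + 716} + 137 w{\left(-30 \right)} = \sqrt{-419 + 716} + 137 \left(2 - -30\right) = \sqrt{297} + 137 \left(2 + 30\right) = 3 \sqrt{33} + 137 \cdot 32 = 3 \sqrt{33} + 4384 = 4384 + 3 \sqrt{33}$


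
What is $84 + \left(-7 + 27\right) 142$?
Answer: $2924$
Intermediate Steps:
$84 + \left(-7 + 27\right) 142 = 84 + 20 \cdot 142 = 84 + 2840 = 2924$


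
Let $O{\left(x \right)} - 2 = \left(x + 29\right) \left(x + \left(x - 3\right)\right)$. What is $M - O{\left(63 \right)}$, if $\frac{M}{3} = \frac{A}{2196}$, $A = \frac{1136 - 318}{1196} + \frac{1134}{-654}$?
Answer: $- \frac{540018337673}{47713224} \approx -11318.0$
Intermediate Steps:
$A = - \frac{68441}{65182}$ ($A = \left(1136 - 318\right) \frac{1}{1196} + 1134 \left(- \frac{1}{654}\right) = 818 \cdot \frac{1}{1196} - \frac{189}{109} = \frac{409}{598} - \frac{189}{109} = - \frac{68441}{65182} \approx -1.05$)
$O{\left(x \right)} = 2 + \left(-3 + 2 x\right) \left(29 + x\right)$ ($O{\left(x \right)} = 2 + \left(x + 29\right) \left(x + \left(x - 3\right)\right) = 2 + \left(29 + x\right) \left(x + \left(x - 3\right)\right) = 2 + \left(29 + x\right) \left(x + \left(-3 + x\right)\right) = 2 + \left(29 + x\right) \left(-3 + 2 x\right) = 2 + \left(-3 + 2 x\right) \left(29 + x\right)$)
$M = - \frac{68441}{47713224}$ ($M = 3 \left(- \frac{68441}{65182 \cdot 2196}\right) = 3 \left(\left(- \frac{68441}{65182}\right) \frac{1}{2196}\right) = 3 \left(- \frac{68441}{143139672}\right) = - \frac{68441}{47713224} \approx -0.0014344$)
$M - O{\left(63 \right)} = - \frac{68441}{47713224} - \left(-85 + 2 \cdot 63^{2} + 55 \cdot 63\right) = - \frac{68441}{47713224} - \left(-85 + 2 \cdot 3969 + 3465\right) = - \frac{68441}{47713224} - \left(-85 + 7938 + 3465\right) = - \frac{68441}{47713224} - 11318 = - \frac{540018337673}{47713224}$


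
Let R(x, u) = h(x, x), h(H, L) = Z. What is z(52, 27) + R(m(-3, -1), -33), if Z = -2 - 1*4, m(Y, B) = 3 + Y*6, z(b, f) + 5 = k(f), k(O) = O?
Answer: 16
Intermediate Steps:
z(b, f) = -5 + f
m(Y, B) = 3 + 6*Y
Z = -6 (Z = -2 - 4 = -6)
h(H, L) = -6
R(x, u) = -6
z(52, 27) + R(m(-3, -1), -33) = (-5 + 27) - 6 = 22 - 6 = 16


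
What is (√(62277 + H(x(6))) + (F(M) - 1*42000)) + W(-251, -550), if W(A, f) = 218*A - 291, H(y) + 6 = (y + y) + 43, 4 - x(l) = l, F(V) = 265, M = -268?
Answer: -96744 + √62310 ≈ -96494.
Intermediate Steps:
x(l) = 4 - l
H(y) = 37 + 2*y (H(y) = -6 + ((y + y) + 43) = -6 + (2*y + 43) = -6 + (43 + 2*y) = 37 + 2*y)
W(A, f) = -291 + 218*A
(√(62277 + H(x(6))) + (F(M) - 1*42000)) + W(-251, -550) = (√(62277 + (37 + 2*(4 - 1*6))) + (265 - 1*42000)) + (-291 + 218*(-251)) = (√(62277 + (37 + 2*(4 - 6))) + (265 - 42000)) + (-291 - 54718) = (√(62277 + (37 + 2*(-2))) - 41735) - 55009 = (√(62277 + (37 - 4)) - 41735) - 55009 = (√(62277 + 33) - 41735) - 55009 = (√62310 - 41735) - 55009 = (-41735 + √62310) - 55009 = -96744 + √62310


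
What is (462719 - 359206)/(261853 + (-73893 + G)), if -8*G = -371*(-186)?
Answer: 414052/717337 ≈ 0.57721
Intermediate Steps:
G = -34503/4 (G = -(-371)*(-186)/8 = -1/8*69006 = -34503/4 ≈ -8625.8)
(462719 - 359206)/(261853 + (-73893 + G)) = (462719 - 359206)/(261853 + (-73893 - 34503/4)) = 103513/(261853 - 330075/4) = 103513/(717337/4) = 103513*(4/717337) = 414052/717337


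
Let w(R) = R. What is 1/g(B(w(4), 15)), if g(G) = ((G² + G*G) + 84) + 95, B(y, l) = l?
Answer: 1/629 ≈ 0.0015898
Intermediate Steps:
g(G) = 179 + 2*G² (g(G) = ((G² + G²) + 84) + 95 = (2*G² + 84) + 95 = (84 + 2*G²) + 95 = 179 + 2*G²)
1/g(B(w(4), 15)) = 1/(179 + 2*15²) = 1/(179 + 2*225) = 1/(179 + 450) = 1/629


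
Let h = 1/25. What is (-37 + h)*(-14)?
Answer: 12936/25 ≈ 517.44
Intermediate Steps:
h = 1/25 ≈ 0.040000
(-37 + h)*(-14) = (-37 + 1/25)*(-14) = -924/25*(-14) = 12936/25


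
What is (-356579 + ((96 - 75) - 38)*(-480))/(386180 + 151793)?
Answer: -348419/537973 ≈ -0.64765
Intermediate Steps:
(-356579 + ((96 - 75) - 38)*(-480))/(386180 + 151793) = (-356579 + (21 - 38)*(-480))/537973 = (-356579 - 17*(-480))*(1/537973) = (-356579 + 8160)*(1/537973) = -348419*1/537973 = -348419/537973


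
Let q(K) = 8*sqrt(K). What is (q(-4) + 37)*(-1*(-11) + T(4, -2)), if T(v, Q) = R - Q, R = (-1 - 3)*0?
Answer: 481 + 208*I ≈ 481.0 + 208.0*I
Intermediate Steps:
R = 0 (R = -4*0 = 0)
T(v, Q) = -Q (T(v, Q) = 0 - Q = -Q)
(q(-4) + 37)*(-1*(-11) + T(4, -2)) = (8*sqrt(-4) + 37)*(-1*(-11) - 1*(-2)) = (8*(2*I) + 37)*(11 + 2) = (16*I + 37)*13 = (37 + 16*I)*13 = 481 + 208*I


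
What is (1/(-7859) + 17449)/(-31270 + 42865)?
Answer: 27426338/18225021 ≈ 1.5049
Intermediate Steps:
(1/(-7859) + 17449)/(-31270 + 42865) = (-1/7859 + 17449)/11595 = (137131690/7859)*(1/11595) = 27426338/18225021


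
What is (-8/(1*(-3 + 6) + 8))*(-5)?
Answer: 40/11 ≈ 3.6364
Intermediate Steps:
(-8/(1*(-3 + 6) + 8))*(-5) = (-8/(1*3 + 8))*(-5) = (-8/(3 + 8))*(-5) = (-8/11)*(-5) = ((1/11)*(-8))*(-5) = -8/11*(-5) = 40/11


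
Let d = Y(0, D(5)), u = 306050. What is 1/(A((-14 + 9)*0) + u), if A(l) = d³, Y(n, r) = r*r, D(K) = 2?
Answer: 1/306114 ≈ 3.2668e-6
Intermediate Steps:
Y(n, r) = r²
d = 4 (d = 2² = 4)
A(l) = 64 (A(l) = 4³ = 64)
1/(A((-14 + 9)*0) + u) = 1/(64 + 306050) = 1/306114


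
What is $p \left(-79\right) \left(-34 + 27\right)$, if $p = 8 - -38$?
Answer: $25438$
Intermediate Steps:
$p = 46$ ($p = 8 + 38 = 46$)
$p \left(-79\right) \left(-34 + 27\right) = 46 \left(-79\right) \left(-34 + 27\right) = \left(-3634\right) \left(-7\right) = 25438$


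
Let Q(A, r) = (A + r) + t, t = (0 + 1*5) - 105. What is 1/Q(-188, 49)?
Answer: -1/239 ≈ -0.0041841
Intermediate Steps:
t = -100 (t = (0 + 5) - 105 = 5 - 105 = -100)
Q(A, r) = -100 + A + r (Q(A, r) = (A + r) - 100 = -100 + A + r)
1/Q(-188, 49) = 1/(-100 - 188 + 49) = 1/(-239) = -1/239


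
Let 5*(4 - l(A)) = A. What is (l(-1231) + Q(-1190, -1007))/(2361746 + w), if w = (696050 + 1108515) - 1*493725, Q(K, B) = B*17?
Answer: -42172/9181465 ≈ -0.0045932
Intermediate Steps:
l(A) = 4 - A/5
Q(K, B) = 17*B
w = 1310840 (w = 1804565 - 493725 = 1310840)
(l(-1231) + Q(-1190, -1007))/(2361746 + w) = ((4 - 1/5*(-1231)) + 17*(-1007))/(2361746 + 1310840) = ((4 + 1231/5) - 17119)/3672586 = (1251/5 - 17119)*(1/3672586) = -84344/5*1/3672586 = -42172/9181465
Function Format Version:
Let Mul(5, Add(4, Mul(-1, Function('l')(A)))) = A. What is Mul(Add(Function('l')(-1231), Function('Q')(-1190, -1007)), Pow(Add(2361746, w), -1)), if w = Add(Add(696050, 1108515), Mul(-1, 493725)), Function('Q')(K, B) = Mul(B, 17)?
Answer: Rational(-42172, 9181465) ≈ -0.0045932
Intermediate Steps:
Function('l')(A) = Add(4, Mul(Rational(-1, 5), A))
Function('Q')(K, B) = Mul(17, B)
w = 1310840 (w = Add(1804565, -493725) = 1310840)
Mul(Add(Function('l')(-1231), Function('Q')(-1190, -1007)), Pow(Add(2361746, w), -1)) = Mul(Add(Add(4, Mul(Rational(-1, 5), -1231)), Mul(17, -1007)), Pow(Add(2361746, 1310840), -1)) = Mul(Add(Add(4, Rational(1231, 5)), -17119), Pow(3672586, -1)) = Mul(Add(Rational(1251, 5), -17119), Rational(1, 3672586)) = Mul(Rational(-84344, 5), Rational(1, 3672586)) = Rational(-42172, 9181465)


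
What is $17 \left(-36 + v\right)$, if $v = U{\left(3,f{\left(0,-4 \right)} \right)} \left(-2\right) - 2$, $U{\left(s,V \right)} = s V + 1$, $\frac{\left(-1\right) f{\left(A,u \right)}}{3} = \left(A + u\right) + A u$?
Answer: $-1904$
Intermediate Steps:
$f{\left(A,u \right)} = - 3 A - 3 u - 3 A u$ ($f{\left(A,u \right)} = - 3 \left(\left(A + u\right) + A u\right) = - 3 \left(A + u + A u\right) = - 3 A - 3 u - 3 A u$)
$U{\left(s,V \right)} = 1 + V s$ ($U{\left(s,V \right)} = V s + 1 = 1 + V s$)
$v = -76$ ($v = \left(1 + \left(\left(-3\right) 0 - -12 - 0 \left(-4\right)\right) 3\right) \left(-2\right) - 2 = \left(1 + \left(0 + 12 + 0\right) 3\right) \left(-2\right) - 2 = \left(1 + 12 \cdot 3\right) \left(-2\right) - 2 = \left(1 + 36\right) \left(-2\right) - 2 = 37 \left(-2\right) - 2 = -74 - 2 = -76$)
$17 \left(-36 + v\right) = 17 \left(-36 - 76\right) = 17 \left(-112\right) = -1904$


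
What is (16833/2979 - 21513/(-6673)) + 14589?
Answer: 96729734833/6626289 ≈ 14598.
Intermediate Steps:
(16833/2979 - 21513/(-6673)) + 14589 = (16833*(1/2979) - 21513*(-1/6673)) + 14589 = (5611/993 + 21513/6673) + 14589 = 58804612/6626289 + 14589 = 96729734833/6626289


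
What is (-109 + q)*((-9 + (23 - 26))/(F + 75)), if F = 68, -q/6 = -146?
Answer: -708/11 ≈ -64.364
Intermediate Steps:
q = 876 (q = -6*(-146) = 876)
(-109 + q)*((-9 + (23 - 26))/(F + 75)) = (-109 + 876)*((-9 + (23 - 26))/(68 + 75)) = 767*((-9 - 3)/143) = 767*(-12*1/143) = 767*(-12/143) = -708/11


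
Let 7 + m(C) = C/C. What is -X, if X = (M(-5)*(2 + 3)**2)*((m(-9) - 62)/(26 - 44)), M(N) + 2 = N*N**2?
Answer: 107950/9 ≈ 11994.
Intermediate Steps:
m(C) = -6 (m(C) = -7 + C/C = -7 + 1 = -6)
M(N) = -2 + N**3 (M(N) = -2 + N*N**2 = -2 + N**3)
X = -107950/9 (X = ((-2 + (-5)**3)*(2 + 3)**2)*((-6 - 62)/(26 - 44)) = ((-2 - 125)*5**2)*(-68/(-18)) = (-127*25)*(-68*(-1/18)) = -3175*34/9 = -107950/9 ≈ -11994.)
-X = -1*(-107950/9) = 107950/9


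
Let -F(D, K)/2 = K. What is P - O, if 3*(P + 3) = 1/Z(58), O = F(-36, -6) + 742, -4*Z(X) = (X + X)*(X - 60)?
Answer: -131717/174 ≈ -756.99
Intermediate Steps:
Z(X) = -X*(-60 + X)/2 (Z(X) = -(X + X)*(X - 60)/4 = -2*X*(-60 + X)/4 = -X*(-60 + X)/2)
F(D, K) = -2*K
O = 754 (O = -2*(-6) + 742 = 12 + 742 = 754)
P = -521/174 (P = -3 + 1/(3*(((½)*58*(60 - 1*58)))) = -3 + 1/(3*(((½)*58*(60 - 58)))) = -3 + 1/(3*(((½)*58*2))) = -3 + (⅓)/58 = -3 + (⅓)*(1/58) = -3 + 1/174 = -521/174 ≈ -2.9943)
P - O = -521/174 - 1*754 = -521/174 - 754 = -131717/174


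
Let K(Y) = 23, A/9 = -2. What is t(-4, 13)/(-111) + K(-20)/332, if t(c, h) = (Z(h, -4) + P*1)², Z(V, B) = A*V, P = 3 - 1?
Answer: -17867015/36852 ≈ -484.83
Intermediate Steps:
A = -18 (A = 9*(-2) = -18)
P = 2
Z(V, B) = -18*V
t(c, h) = (2 - 18*h)² (t(c, h) = (-18*h + 2*1)² = (-18*h + 2)² = (2 - 18*h)²)
t(-4, 13)/(-111) + K(-20)/332 = (4*(-1 + 9*13)²)/(-111) + 23/332 = (4*(-1 + 117)²)*(-1/111) + 23*(1/332) = (4*116²)*(-1/111) + 23/332 = (4*13456)*(-1/111) + 23/332 = 53824*(-1/111) + 23/332 = -53824/111 + 23/332 = -17867015/36852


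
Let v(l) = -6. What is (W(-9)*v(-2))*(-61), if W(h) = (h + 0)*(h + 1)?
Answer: 26352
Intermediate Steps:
W(h) = h*(1 + h)
(W(-9)*v(-2))*(-61) = (-9*(1 - 9)*(-6))*(-61) = (-9*(-8)*(-6))*(-61) = (72*(-6))*(-61) = -432*(-61) = 26352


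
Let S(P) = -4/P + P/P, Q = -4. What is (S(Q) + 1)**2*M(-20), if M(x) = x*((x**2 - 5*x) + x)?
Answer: -86400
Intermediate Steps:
M(x) = x*(x**2 - 4*x)
S(P) = 1 - 4/P (S(P) = -4/P + 1 = 1 - 4/P)
(S(Q) + 1)**2*M(-20) = ((-4 - 4)/(-4) + 1)**2*((-20)**2*(-4 - 20)) = (-1/4*(-8) + 1)**2*(400*(-24)) = (2 + 1)**2*(-9600) = 3**2*(-9600) = 9*(-9600) = -86400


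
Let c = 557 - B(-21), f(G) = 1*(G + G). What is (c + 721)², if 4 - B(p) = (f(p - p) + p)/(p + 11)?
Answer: 162843121/100 ≈ 1.6284e+6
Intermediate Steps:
f(G) = 2*G (f(G) = 1*(2*G) = 2*G)
B(p) = 4 - p/(11 + p) (B(p) = 4 - (2*(p - p) + p)/(p + 11) = 4 - (2*0 + p)/(11 + p) = 4 - (0 + p)/(11 + p) = 4 - p/(11 + p))
c = 5551/10 (c = 557 - (44 + 3*(-21))/(11 - 21) = 557 - (44 - 63)/(-10) = 557 - (-1)*(-19)/10 = 557 - 1*19/10 = 557 - 19/10 = 5551/10 ≈ 555.10)
(c + 721)² = (5551/10 + 721)² = (12761/10)² = 162843121/100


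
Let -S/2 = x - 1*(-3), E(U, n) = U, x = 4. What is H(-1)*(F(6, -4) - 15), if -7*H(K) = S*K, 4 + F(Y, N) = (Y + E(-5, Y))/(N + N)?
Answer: 153/4 ≈ 38.250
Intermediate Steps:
F(Y, N) = -4 + (-5 + Y)/(2*N) (F(Y, N) = -4 + (Y - 5)/(N + N) = -4 + (-5 + Y)/((2*N)) = -4 + (-5 + Y)*(1/(2*N)) = -4 + (-5 + Y)/(2*N))
S = -14 (S = -2*(4 - 1*(-3)) = -2*(4 + 3) = -2*7 = -14)
H(K) = 2*K (H(K) = -(-2)*K = 2*K)
H(-1)*(F(6, -4) - 15) = (2*(-1))*((½)*(-5 + 6 - 8*(-4))/(-4) - 15) = -2*((½)*(-¼)*(-5 + 6 + 32) - 15) = -2*((½)*(-¼)*33 - 15) = -2*(-33/8 - 15) = -2*(-153/8) = 153/4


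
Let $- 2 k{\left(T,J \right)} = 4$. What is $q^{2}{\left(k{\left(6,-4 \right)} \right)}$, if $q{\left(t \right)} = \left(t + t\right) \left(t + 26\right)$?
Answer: $9216$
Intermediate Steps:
$k{\left(T,J \right)} = -2$ ($k{\left(T,J \right)} = \left(- \frac{1}{2}\right) 4 = -2$)
$q{\left(t \right)} = 2 t \left(26 + t\right)$
$q^{2}{\left(k{\left(6,-4 \right)} \right)} = \left(2 \left(-2\right) \left(26 - 2\right)\right)^{2} = \left(2 \left(-2\right) 24\right)^{2} = \left(-96\right)^{2} = 9216$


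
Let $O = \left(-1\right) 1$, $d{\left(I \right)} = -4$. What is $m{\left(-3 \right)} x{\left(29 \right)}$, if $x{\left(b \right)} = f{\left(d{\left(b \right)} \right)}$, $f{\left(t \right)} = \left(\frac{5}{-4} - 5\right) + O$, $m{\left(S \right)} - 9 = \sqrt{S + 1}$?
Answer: $- \frac{261}{4} - \frac{29 i \sqrt{2}}{4} \approx -65.25 - 10.253 i$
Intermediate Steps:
$O = -1$
$m{\left(S \right)} = 9 + \sqrt{1 + S}$ ($m{\left(S \right)} = 9 + \sqrt{S + 1} = 9 + \sqrt{1 + S}$)
$f{\left(t \right)} = - \frac{29}{4}$ ($f{\left(t \right)} = \left(\frac{5}{-4} - 5\right) - 1 = \left(5 \left(- \frac{1}{4}\right) - 5\right) - 1 = \left(- \frac{5}{4} - 5\right) - 1 = - \frac{25}{4} - 1 = - \frac{29}{4}$)
$x{\left(b \right)} = - \frac{29}{4}$
$m{\left(-3 \right)} x{\left(29 \right)} = \left(9 + \sqrt{1 - 3}\right) \left(- \frac{29}{4}\right) = \left(9 + \sqrt{-2}\right) \left(- \frac{29}{4}\right) = \left(9 + i \sqrt{2}\right) \left(- \frac{29}{4}\right) = - \frac{261}{4} - \frac{29 i \sqrt{2}}{4}$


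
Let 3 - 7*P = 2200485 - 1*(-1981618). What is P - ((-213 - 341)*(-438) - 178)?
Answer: -5879418/7 ≈ -8.3992e+5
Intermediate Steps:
P = -4182100/7 (P = 3/7 - (2200485 - 1*(-1981618))/7 = 3/7 - (2200485 + 1981618)/7 = 3/7 - ⅐*4182103 = 3/7 - 4182103/7 = -4182100/7 ≈ -5.9744e+5)
P - ((-213 - 341)*(-438) - 178) = -4182100/7 - ((-213 - 341)*(-438) - 178) = -4182100/7 - (-554*(-438) - 178) = -4182100/7 - (242652 - 178) = -4182100/7 - 1*242474 = -4182100/7 - 242474 = -5879418/7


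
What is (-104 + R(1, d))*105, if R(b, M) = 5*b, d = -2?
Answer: -10395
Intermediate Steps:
(-104 + R(1, d))*105 = (-104 + 5*1)*105 = (-104 + 5)*105 = -99*105 = -10395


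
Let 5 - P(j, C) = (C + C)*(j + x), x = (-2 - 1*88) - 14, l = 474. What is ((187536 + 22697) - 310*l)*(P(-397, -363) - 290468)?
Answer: -41405584377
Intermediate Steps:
x = -104 (x = (-2 - 88) - 14 = -90 - 14 = -104)
P(j, C) = 5 - 2*C*(-104 + j) (P(j, C) = 5 - (C + C)*(j - 104) = 5 - 2*C*(-104 + j))
((187536 + 22697) - 310*l)*(P(-397, -363) - 290468) = ((187536 + 22697) - 310*474)*((5 + 208*(-363) - 2*(-363)*(-397)) - 290468) = (210233 - 146940)*((5 - 75504 - 288222) - 290468) = 63293*(-363721 - 290468) = 63293*(-654189) = -41405584377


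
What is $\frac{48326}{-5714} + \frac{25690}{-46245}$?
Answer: $- \frac{238162853}{26424393} \approx -9.013$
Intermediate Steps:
$\frac{48326}{-5714} + \frac{25690}{-46245} = 48326 \left(- \frac{1}{5714}\right) + 25690 \left(- \frac{1}{46245}\right) = - \frac{24163}{2857} - \frac{5138}{9249} = - \frac{238162853}{26424393}$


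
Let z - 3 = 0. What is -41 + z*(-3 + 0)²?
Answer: -14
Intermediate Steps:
z = 3 (z = 3 + 0 = 3)
-41 + z*(-3 + 0)² = -41 + 3*(-3 + 0)² = -41 + 3*(-3)² = -41 + 3*9 = -41 + 27 = -14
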